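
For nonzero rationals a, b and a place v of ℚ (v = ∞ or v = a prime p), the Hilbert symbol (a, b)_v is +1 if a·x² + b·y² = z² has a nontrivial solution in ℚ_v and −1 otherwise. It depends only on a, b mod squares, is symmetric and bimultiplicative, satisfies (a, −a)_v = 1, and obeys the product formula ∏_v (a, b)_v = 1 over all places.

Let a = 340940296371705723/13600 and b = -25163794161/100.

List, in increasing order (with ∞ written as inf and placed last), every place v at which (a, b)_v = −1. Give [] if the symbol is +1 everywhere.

(a, b) ≡ (21318, -1) mod (ℚ^×)²; places V = {2, 3, 5, 7, 11, 17, 19, 23, ∞}.
(a,b)_11: α=5, u≡10; β=4, v≡7 (mod 11); (10|11)=-1, (7|11)=-1; sign (−1)^0·-1^4·-1^5 = -1.
(a,b)_2: α=-5, β=-2; u≡3, v≡7 (mod 8); ε(u)ε(v)=1·1, αω(v)=-5·0, βω(u)=-2·1; sum ≡ 1  ⇒  -1.
(a,b)_∞: sgn(21318)=+, sgn(-1)=−, so +1.
(a,b)_5: α=-2, u≡2; β=-2, v≡1 (mod 5); (2|5)=-1, (1|5)=+1; sign (−1)^0·-1^-2·+1^-2 = +1.
(a,b)_3: α=5, u≡2; β=2, v≡2 (mod 3); (2|3)=-1, (2|3)=-1; sign (−1)^0·-1^2·-1^5 = -1.
(a,b)_17: α=-1, u≡4; β=0, v≡8 (mod 17); (4|17)=+1, (8|17)=+1; sign (−1)^0·+1^0·+1^-1 = +1.
(a,b)_7: α=4, u≡5; β=0, v≡6 (mod 7); (5|7)=-1, (6|7)=-1; sign (−1)^0·-1^0·-1^4 = +1.
(a,b)_23: α=2, u≡17; β=2, v≡19 (mod 23); (17|23)=-1, (19|23)=-1; sign (−1)^0·-1^2·-1^2 = +1.
(a,b)_19: α=3, u≡5; β=2, v≡10 (mod 19); (5|19)=+1, (10|19)=-1; sign (−1)^0·+1^2·-1^3 = -1.
(21318, -1 / ℚ) ramifies at {2, 3, 11, 19}: a division algebra.

[2, 3, 11, 19]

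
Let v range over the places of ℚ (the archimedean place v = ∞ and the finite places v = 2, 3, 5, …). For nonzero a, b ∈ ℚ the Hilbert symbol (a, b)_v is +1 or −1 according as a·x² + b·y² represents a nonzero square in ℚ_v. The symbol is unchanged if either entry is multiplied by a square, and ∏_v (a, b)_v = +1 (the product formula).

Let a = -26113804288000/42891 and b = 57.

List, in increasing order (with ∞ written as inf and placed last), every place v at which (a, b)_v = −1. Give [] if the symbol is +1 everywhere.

(a, b) ≡ (-53295, 57) mod (ℚ^×)²; places V = {2, 3, 5, 11, 13, 17, 19, 29, ∞}.
(a,b)_2: α=14, β=0; u≡1, v≡1 (mod 8); ε(u)ε(v)=0·0, αω(v)=14·0, βω(u)=0·0; sum ≡ 0  ⇒  +1.
(a,b)_19: α=3, u≡1; β=1, v≡3 (mod 19); (1|19)=+1, (3|19)=-1; sign (−1)^1·+1^1·-1^3 = +1.
(a,b)_17: α=-1, u≡14; β=0, v≡6 (mod 17); (14|17)=-1, (6|17)=-1; sign (−1)^0·-1^0·-1^-1 = -1.
(a,b)_5: α=3, u≡1; β=0, v≡2 (mod 5); (1|5)=+1, (2|5)=-1; sign (−1)^0·+1^0·-1^3 = -1.
(a,b)_29: α=-2, u≡25; β=0, v≡28 (mod 29); (25|29)=+1, (28|29)=+1; sign (−1)^0·+1^0·+1^-2 = +1.
(a,b)_∞: sgn(-53295)=−, sgn(57)=+, so +1.
(a,b)_3: α=-1, u≡1; β=1, v≡1 (mod 3); (1|3)=+1, (1|3)=+1; sign (−1)^1·+1^1·+1^-1 = -1.
(a,b)_13: α=2, u≡11; β=0, v≡5 (mod 13); (11|13)=-1, (5|13)=-1; sign (−1)^0·-1^0·-1^2 = +1.
(a,b)_11: α=1, u≡2; β=0, v≡2 (mod 11); (2|11)=-1, (2|11)=-1; sign (−1)^0·-1^0·-1^1 = -1.
(-53295, 57 / ℚ) ramifies at {3, 5, 11, 17}: a division algebra.

[3, 5, 11, 17]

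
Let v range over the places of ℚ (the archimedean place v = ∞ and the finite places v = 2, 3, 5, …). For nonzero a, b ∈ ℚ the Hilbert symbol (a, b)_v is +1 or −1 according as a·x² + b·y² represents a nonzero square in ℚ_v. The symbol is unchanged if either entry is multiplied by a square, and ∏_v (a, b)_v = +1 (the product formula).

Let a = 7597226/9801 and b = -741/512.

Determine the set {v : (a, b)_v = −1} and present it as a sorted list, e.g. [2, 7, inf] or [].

(a, b) ≡ (266, -1482) mod (ℚ^×)²; places V = {2, 3, 7, 11, 13, 19, ∞}.
(a,b)_3: α=-4, u≡2; β=1, v≡1 (mod 3); (2|3)=-1, (1|3)=+1; sign (−1)^0·-1^1·+1^-4 = -1.
(a,b)_2: α=1, β=-9; u≡5, v≡3 (mod 8); ε(u)ε(v)=0·1, αω(v)=1·1, βω(u)=-9·1; sum ≡ 0  ⇒  +1.
(a,b)_19: α=1, u≡13; β=1, v≡1 (mod 19); (13|19)=-1, (1|19)=+1; sign (−1)^1·-1^1·+1^1 = +1.
(a,b)_∞: sgn(266)=+, sgn(-1482)=−, so +1.
(a,b)_13: α=4, u≡7; β=1, v≡12 (mod 13); (7|13)=-1, (12|13)=+1; sign (−1)^0·-1^1·+1^4 = -1.
(a,b)_7: α=1, u≡3; β=0, v≡1 (mod 7); (3|7)=-1, (1|7)=+1; sign (−1)^0·-1^0·+1^1 = +1.
(a,b)_11: α=-2, u≡8; β=0, v≡3 (mod 11); (8|11)=-1, (3|11)=+1; sign (−1)^0·-1^0·+1^-2 = +1.
Ram(266, -1482) = {3, 13}; no ℚ_3-point on the conic.

[3, 13]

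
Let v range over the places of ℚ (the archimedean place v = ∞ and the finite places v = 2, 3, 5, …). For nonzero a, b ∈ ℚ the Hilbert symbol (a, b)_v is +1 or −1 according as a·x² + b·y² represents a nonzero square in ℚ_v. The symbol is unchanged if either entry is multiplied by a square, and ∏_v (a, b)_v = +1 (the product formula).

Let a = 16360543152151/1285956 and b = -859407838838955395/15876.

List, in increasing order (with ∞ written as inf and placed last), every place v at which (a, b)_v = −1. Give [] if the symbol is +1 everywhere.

[31, 43]

(a, b) ≡ (3866599, -85039021595) mod (ℚ^×)²; places V = {2, 3, 5, 7, 11, 17, 23, 29, 31, 37, 43, 47, ∞}.
(a,b)_7: α=-2, u≡2; β=-2, v≡2 (mod 7); (2|7)=+1, (2|7)=+1; sign (−1)^0·+1^-2·+1^-2 = +1.
(a,b)_17: α=3, u≡2; β=4, v≡16 (mod 17); (2|17)=+1, (16|17)=+1; sign (−1)^0·+1^4·+1^3 = +1.
(a,b)_2: α=-2, β=-2; u≡7, v≡5 (mod 8); ε(u)ε(v)=1·0, αω(v)=-2·1, βω(u)=-2·0; sum ≡ 0  ⇒  +1.
(a,b)_31: α=1, u≡1; β=1, v≡5 (mod 31); (1|31)=+1, (5|31)=+1; sign (−1)^1·+1^1·+1^1 = -1.
(a,b)_∞: sgn(3866599)=+, sgn(-85039021595)=−, so +1.
(a,b)_43: α=0, u≡12; β=1, v≡35 (mod 43); (12|43)=-1, (35|43)=+1; sign (−1)^0·-1^1·+1^0 = -1.
(a,b)_23: α=1, u≡16; β=1, v≡22 (mod 23); (16|23)=+1, (22|23)=-1; sign (−1)^1·+1^1·-1^1 = +1.
(a,b)_11: α=5, u≡1; β=3, v≡10 (mod 11); (1|11)=+1, (10|11)=-1; sign (−1)^1·+1^3·-1^5 = +1.
(a,b)_37: α=0, u≡30; β=1, v≡15 (mod 37); (30|37)=+1, (15|37)=-1; sign (−1)^0·+1^1·-1^0 = +1.
(a,b)_29: α=1, u≡8; β=1, v≡2 (mod 29); (8|29)=-1, (2|29)=-1; sign (−1)^0·-1^1·-1^1 = +1.
(a,b)_47: α=0, u≡14; β=1, v≡33 (mod 47); (14|47)=+1, (33|47)=-1; sign (−1)^0·+1^1·-1^0 = +1.
(a,b)_3: α=-8, u≡1; β=-4, v≡1 (mod 3); (1|3)=+1, (1|3)=+1; sign (−1)^0·+1^-4·+1^-8 = +1.
(a,b)_5: α=0, u≡1; β=1, v≡1 (mod 5); (1|5)=+1, (1|5)=+1; sign (−1)^0·+1^1·+1^0 = +1.
(3866599, -85039021595 / ℚ) ramifies at {31, 43}: a division algebra.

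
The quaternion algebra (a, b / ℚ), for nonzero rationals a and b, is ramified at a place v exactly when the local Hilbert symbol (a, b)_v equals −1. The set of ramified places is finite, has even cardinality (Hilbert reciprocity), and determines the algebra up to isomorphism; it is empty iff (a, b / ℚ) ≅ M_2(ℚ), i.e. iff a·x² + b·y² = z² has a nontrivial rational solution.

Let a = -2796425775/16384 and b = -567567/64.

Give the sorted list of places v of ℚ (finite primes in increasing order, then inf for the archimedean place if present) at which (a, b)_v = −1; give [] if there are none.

[13, 29, 37, inf]

Mod squares: a ≡ -153439, b ≡ -143. Check v ∈ {∞, 2, 3, 5, 7, 11, 13, 29, 37}.
v=37: a=37^1·(≡9), b=37^0·(≡32) mod 37; (9|37)=+1, (32|37)=-1; (−1)^{1·0·18}·(+1)^0·(-1)^1 = -1.
v=3: a=3^6·(≡2), b=3^4·(≡1) mod 3; (2|3)=-1, (1|3)=+1; (−1)^{6·4·1}·(-1)^4·(+1)^6 = +1.
v=5: a=5^2·(≡1), b=5^0·(≡2) mod 5; (1|5)=+1, (2|5)=-1; (−1)^{2·0·2}·(+1)^0·(-1)^2 = +1.
v=11: a=11^1·(≡7), b=11^1·(≡9) mod 11; (7|11)=-1, (9|11)=+1; (−1)^{1·1·5}·(-1)^1·(+1)^1 = +1.
v=7: a=7^0·(≡1), b=7^2·(≡2) mod 7; (1|7)=+1, (2|7)=+1; (−1)^{0·2·3}·(+1)^2·(+1)^0 = +1.
v=29: a=29^1·(≡24), b=29^0·(≡18) mod 29; (24|29)=+1, (18|29)=-1; (−1)^{1·0·14}·(+1)^0·(-1)^1 = -1.
v=∞: -153439 < 0 and -143 < 0  ⇒  (a,b)_∞ = -1.
v=13: a=13^1·(≡3), b=13^1·(≡5) mod 13; (3|13)=+1, (5|13)=-1; (−1)^{1·1·6}·(+1)^1·(-1)^1 = -1.
v=2: v_2(a)=-14, v_2(b)=-6; units ≡ 1, 1 (mod 8); ε·ε+αω+βω = 0·0+-14·0+-6·0 ≡ 0  ⇒  (a,b)_2 = +1.
(-153439, -143 / ℚ) ramifies at {13, 29, 37, ∞}: a division algebra.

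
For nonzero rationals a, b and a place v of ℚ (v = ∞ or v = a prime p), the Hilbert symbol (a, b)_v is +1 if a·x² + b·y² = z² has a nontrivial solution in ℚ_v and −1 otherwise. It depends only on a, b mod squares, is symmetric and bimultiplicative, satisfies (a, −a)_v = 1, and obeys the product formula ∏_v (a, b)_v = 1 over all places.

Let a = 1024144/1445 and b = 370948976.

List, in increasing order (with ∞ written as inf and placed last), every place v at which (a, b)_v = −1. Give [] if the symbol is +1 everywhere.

[17, 37]

Mod squares: a ≡ 5, b ≡ 23184311. Check v ∈ {∞, 2, 5, 11, 17, 23, 29, 31, 37, 41}.
v=5: a=5^-1·(≡1), b=5^0·(≡1) mod 5; (1|5)=+1, (1|5)=+1; (−1)^{-1·0·2}·(+1)^0·(+1)^-1 = +1.
v=37: a=37^0·(≡29), b=37^1·(≡17) mod 37; (29|37)=-1, (17|37)=-1; (−1)^{0·1·18}·(-1)^1·(-1)^0 = -1.
v=17: a=17^-2·(≡6), b=17^1·(≡8) mod 17; (6|17)=-1, (8|17)=+1; (−1)^{-2·1·8}·(-1)^1·(+1)^-2 = -1.
v=2: v_2(a)=4, v_2(b)=4; units ≡ 5, 7 (mod 8); ε·ε+αω+βω = 0·1+4·0+4·1 ≡ 0  ⇒  (a,b)_2 = +1.
v=41: a=41^0·(≡21), b=41^1·(≡25) mod 41; (21|41)=+1, (25|41)=+1; (−1)^{0·1·20}·(+1)^1·(+1)^0 = +1.
v=23: a=23^2·(≡22), b=23^0·(≡8) mod 23; (22|23)=-1, (8|23)=+1; (−1)^{2·0·11}·(-1)^0·(+1)^2 = +1.
v=31: a=31^0·(≡8), b=31^1·(≡3) mod 31; (8|31)=+1, (3|31)=-1; (−1)^{0·1·15}·(+1)^1·(-1)^0 = +1.
v=11: a=11^2·(≡4), b=11^0·(≡2) mod 11; (4|11)=+1, (2|11)=-1; (−1)^{2·0·5}·(+1)^0·(-1)^2 = +1.
v=∞: 5 > 0 and 23184311 > 0  ⇒  (a,b)_∞ = +1.
v=29: a=29^0·(≡4), b=29^1·(≡24) mod 29; (4|29)=+1, (24|29)=+1; (−1)^{0·1·14}·(+1)^1·(+1)^0 = +1.
(5, 23184311 / ℚ) ramifies at {17, 37}: a division algebra.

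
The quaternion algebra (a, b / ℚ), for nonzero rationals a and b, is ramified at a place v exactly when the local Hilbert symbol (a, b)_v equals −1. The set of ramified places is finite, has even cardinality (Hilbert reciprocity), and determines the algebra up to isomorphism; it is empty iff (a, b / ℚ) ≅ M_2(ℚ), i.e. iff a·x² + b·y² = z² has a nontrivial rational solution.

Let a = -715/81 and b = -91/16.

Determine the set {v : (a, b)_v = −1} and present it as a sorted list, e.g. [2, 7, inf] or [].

[7, 11, 13, inf]

(a, b) ≡ (-715, -91) mod (ℚ^×)²; places V = {2, 3, 5, 7, 11, 13, ∞}.
(a,b)_5: α=1, u≡2; β=0, v≡4 (mod 5); (2|5)=-1, (4|5)=+1; sign (−1)^0·-1^0·+1^1 = +1.
(a,b)_13: α=1, u≡12; β=1, v≡2 (mod 13); (12|13)=+1, (2|13)=-1; sign (−1)^0·+1^1·-1^1 = -1.
(a,b)_11: α=1, u≡3; β=0, v≡6 (mod 11); (3|11)=+1, (6|11)=-1; sign (−1)^0·+1^0·-1^1 = -1.
(a,b)_2: α=0, β=-4; u≡5, v≡5 (mod 8); ε(u)ε(v)=0·0, αω(v)=0·1, βω(u)=-4·1; sum ≡ 0  ⇒  +1.
(a,b)_3: α=-4, u≡2; β=0, v≡2 (mod 3); (2|3)=-1, (2|3)=-1; sign (−1)^0·-1^0·-1^-4 = +1.
(a,b)_∞: sgn(-715)=−, sgn(-91)=−, so -1.
(a,b)_7: α=0, u≡5; β=1, v≡4 (mod 7); (5|7)=-1, (4|7)=+1; sign (−1)^0·-1^1·+1^0 = -1.
|Ram(-715, -91)| = 4, even; anisotropic at {7, 11, 13, ∞}.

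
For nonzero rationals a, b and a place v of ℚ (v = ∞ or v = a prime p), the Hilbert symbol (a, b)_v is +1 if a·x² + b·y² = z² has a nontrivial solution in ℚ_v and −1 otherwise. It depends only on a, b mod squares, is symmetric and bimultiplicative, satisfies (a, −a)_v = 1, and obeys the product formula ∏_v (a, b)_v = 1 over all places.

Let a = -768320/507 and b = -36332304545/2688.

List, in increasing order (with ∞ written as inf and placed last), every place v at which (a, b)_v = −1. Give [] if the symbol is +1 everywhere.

Mod squares: a ≡ -15, b ≡ -1560090. Check v ∈ {∞, 2, 3, 5, 7, 13, 17, 19, 23, 43}.
v=23: a=23^0·(≡18), b=23^3·(≡15) mod 23; (18|23)=+1, (15|23)=-1; (−1)^{0·3·11}·(+1)^3·(-1)^0 = +1.
v=17: a=17^0·(≡13), b=17^1·(≡2) mod 17; (13|17)=+1, (2|17)=+1; (−1)^{0·1·8}·(+1)^1·(+1)^0 = +1.
v=2: v_2(a)=6, v_2(b)=-7; units ≡ 1, 3 (mod 8); ε·ε+αω+βω = 0·1+6·1+-7·0 ≡ 0  ⇒  (a,b)_2 = +1.
v=3: a=3^-1·(≡1), b=3^-1·(≡2) mod 3; (1|3)=+1, (2|3)=-1; (−1)^{-1·-1·1}·(+1)^-1·(-1)^-1 = +1.
v=13: a=13^-2·(≡2), b=13^0·(≡10) mod 13; (2|13)=-1, (10|13)=+1; (−1)^{-2·0·6}·(-1)^0·(+1)^-2 = +1.
v=7: a=7^4·(≡3), b=7^-1·(≡5) mod 7; (3|7)=-1, (5|7)=-1; (−1)^{4·-1·3}·(-1)^-1·(-1)^4 = -1.
v=5: a=5^1·(≡3), b=5^1·(≡2) mod 5; (3|5)=-1, (2|5)=-1; (−1)^{1·1·2}·(-1)^1·(-1)^1 = +1.
v=19: a=19^0·(≡6), b=19^1·(≡15) mod 19; (6|19)=+1, (15|19)=-1; (−1)^{0·1·9}·(+1)^1·(-1)^0 = +1.
v=43: a=43^0·(≡33), b=43^2·(≡10) mod 43; (33|43)=-1, (10|43)=+1; (−1)^{0·2·21}·(-1)^2·(+1)^0 = +1.
v=∞: -15 < 0 and -1560090 < 0  ⇒  (a,b)_∞ = -1.
|Ram(-15, -1560090)| = 2, even; anisotropic at {7, ∞}.

[7, inf]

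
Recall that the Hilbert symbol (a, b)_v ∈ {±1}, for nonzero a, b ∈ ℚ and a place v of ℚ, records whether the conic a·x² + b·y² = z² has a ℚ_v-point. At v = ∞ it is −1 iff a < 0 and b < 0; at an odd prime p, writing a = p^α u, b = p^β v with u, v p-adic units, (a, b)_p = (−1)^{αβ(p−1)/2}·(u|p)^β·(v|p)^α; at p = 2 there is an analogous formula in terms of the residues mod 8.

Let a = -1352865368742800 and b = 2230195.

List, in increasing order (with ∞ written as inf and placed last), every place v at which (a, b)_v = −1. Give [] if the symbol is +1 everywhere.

[2, 5, 41, 43]

Mod squares: a ≡ -17, b ≡ 2230195. Check v ∈ {∞, 2, 5, 11, 17, 23, 41, 43}.
v=43: a=43^2·(≡2), b=43^1·(≡7) mod 43; (2|43)=-1, (7|43)=-1; (−1)^{2·1·21}·(-1)^1·(-1)^2 = -1.
v=23: a=23^2·(≡13), b=23^1·(≡20) mod 23; (13|23)=+1, (20|23)=-1; (−1)^{2·1·11}·(+1)^1·(-1)^2 = +1.
v=11: a=11^2·(≡4), b=11^1·(≡4) mod 11; (4|11)=+1, (4|11)=+1; (−1)^{2·1·5}·(+1)^1·(+1)^2 = +1.
v=17: a=17^1·(≡1), b=17^0·(≡16) mod 17; (1|17)=+1, (16|17)=+1; (−1)^{1·0·8}·(+1)^0·(+1)^1 = +1.
v=5: a=5^2·(≡3), b=5^1·(≡4) mod 5; (3|5)=-1, (4|5)=+1; (−1)^{2·1·2}·(-1)^1·(+1)^2 = -1.
v=41: a=41^2·(≡28), b=41^1·(≡29) mod 41; (28|41)=-1, (29|41)=-1; (−1)^{2·1·20}·(-1)^1·(-1)^2 = -1.
v=∞: -17 < 0 and 2230195 > 0  ⇒  (a,b)_∞ = +1.
v=2: v_2(a)=4, v_2(b)=0; units ≡ 7, 3 (mod 8); ε·ε+αω+βω = 1·1+4·1+0·0 ≡ 1  ⇒  (a,b)_2 = -1.
Ram(-17, 2230195) = {2, 5, 41, 43}; no ℚ_2-point on the conic.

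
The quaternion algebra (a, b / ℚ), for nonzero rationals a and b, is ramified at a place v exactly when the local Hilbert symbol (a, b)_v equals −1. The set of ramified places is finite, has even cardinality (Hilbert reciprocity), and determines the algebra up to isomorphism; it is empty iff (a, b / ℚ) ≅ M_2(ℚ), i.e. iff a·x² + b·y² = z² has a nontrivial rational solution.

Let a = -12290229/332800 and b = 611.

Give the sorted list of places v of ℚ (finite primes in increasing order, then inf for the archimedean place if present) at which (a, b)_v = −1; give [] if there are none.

[2, 13, 29, 47]

Mod squares: a ≡ -377, b ≡ 611. Check v ∈ {∞, 2, 3, 5, 7, 13, 29, 31, 47}.
v=∞: -377 < 0 and 611 > 0  ⇒  (a,b)_∞ = +1.
v=13: a=13^-1·(≡12), b=13^1·(≡8) mod 13; (12|13)=+1, (8|13)=-1; (−1)^{-1·1·6}·(+1)^1·(-1)^-1 = -1.
v=2: v_2(a)=-10, v_2(b)=0; units ≡ 7, 3 (mod 8); ε·ε+αω+βω = 1·1+-10·1+0·0 ≡ 1  ⇒  (a,b)_2 = -1.
v=5: a=5^-2·(≡3), b=5^0·(≡1) mod 5; (3|5)=-1, (1|5)=+1; (−1)^{-2·0·2}·(-1)^0·(+1)^-2 = +1.
v=3: a=3^2·(≡1), b=3^0·(≡2) mod 3; (1|3)=+1, (2|3)=-1; (−1)^{2·0·1}·(+1)^0·(-1)^2 = +1.
v=31: a=31^2·(≡3), b=31^0·(≡22) mod 31; (3|31)=-1, (22|31)=-1; (−1)^{2·0·15}·(-1)^0·(-1)^2 = +1.
v=7: a=7^2·(≡4), b=7^0·(≡2) mod 7; (4|7)=+1, (2|7)=+1; (−1)^{2·0·3}·(+1)^0·(+1)^2 = +1.
v=47: a=47^0·(≡15), b=47^1·(≡13) mod 47; (15|47)=-1, (13|47)=-1; (−1)^{0·1·23}·(-1)^1·(-1)^0 = -1.
v=29: a=29^1·(≡6), b=29^0·(≡2) mod 29; (6|29)=+1, (2|29)=-1; (−1)^{1·0·14}·(+1)^0·(-1)^1 = -1.
Ram(-377, 611) = {2, 13, 29, 47}; no ℚ_2-point on the conic.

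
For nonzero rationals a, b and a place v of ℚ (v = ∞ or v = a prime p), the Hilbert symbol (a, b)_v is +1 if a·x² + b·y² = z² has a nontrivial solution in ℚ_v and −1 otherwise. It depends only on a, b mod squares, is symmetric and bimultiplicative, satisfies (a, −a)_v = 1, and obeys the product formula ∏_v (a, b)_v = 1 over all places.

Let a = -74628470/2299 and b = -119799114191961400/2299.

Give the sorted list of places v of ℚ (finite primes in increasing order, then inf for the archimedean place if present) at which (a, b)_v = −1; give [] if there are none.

(a, b) ≡ (-100130, -20026) mod (ℚ^×)²; places V = {2, 5, 7, 11, 17, 19, 31, ∞}.
(a,b)_5: α=1, u≡4; β=2, v≡1 (mod 5); (4|5)=+1, (1|5)=+1; sign (−1)^0·+1^2·+1^1 = +1.
(a,b)_2: α=1, β=3; u≡7, v≡3 (mod 8); ε(u)ε(v)=1·1, αω(v)=1·1, βω(u)=3·0; sum ≡ 0  ⇒  +1.
(a,b)_19: α=-1, u≡13; β=-1, v≡8 (mod 19); (13|19)=-1, (8|19)=-1; sign (−1)^1·-1^-1·-1^-1 = -1.
(a,b)_11: α=-2, u≡5; β=-2, v≡3 (mod 11); (5|11)=+1, (3|11)=+1; sign (−1)^0·+1^-2·+1^-2 = +1.
(a,b)_17: α=3, u≡2; β=7, v≡3 (mod 17); (2|17)=+1, (3|17)=-1; sign (−1)^0·+1^7·-1^3 = -1.
(a,b)_7: α=2, u≡3; β=2, v≡4 (mod 7); (3|7)=-1, (4|7)=+1; sign (−1)^0·-1^2·+1^2 = +1.
(a,b)_31: α=1, u≡18; β=3, v≡9 (mod 31); (18|31)=+1, (9|31)=+1; sign (−1)^1·+1^3·+1^1 = -1.
(a,b)_∞: sgn(-100130)=−, sgn(-20026)=−, so -1.
(-100130, -20026 / ℚ) ramifies at {17, 19, 31, ∞}: a division algebra.

[17, 19, 31, inf]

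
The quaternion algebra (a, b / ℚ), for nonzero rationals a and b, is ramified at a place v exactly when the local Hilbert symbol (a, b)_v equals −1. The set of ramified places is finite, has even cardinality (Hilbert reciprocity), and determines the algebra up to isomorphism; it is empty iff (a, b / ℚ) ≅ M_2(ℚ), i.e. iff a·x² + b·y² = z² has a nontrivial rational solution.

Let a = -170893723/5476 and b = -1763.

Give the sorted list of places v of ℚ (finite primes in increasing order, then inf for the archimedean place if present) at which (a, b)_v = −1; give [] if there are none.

(a, b) ≡ (-4147, -1763) mod (ℚ^×)²; places V = {2, 7, 11, 13, 29, 37, 41, 43, ∞}.
(a,b)_11: α=1, u≡10; β=0, v≡8 (mod 11); (10|11)=-1, (8|11)=-1; sign (−1)^0·-1^0·-1^1 = -1.
(a,b)_41: α=0, u≡15; β=1, v≡39 (mod 41); (15|41)=-1, (39|41)=+1; sign (−1)^0·-1^1·+1^0 = -1.
(a,b)_43: α=0, u≡24; β=1, v≡2 (mod 43); (24|43)=+1, (2|43)=-1; sign (−1)^0·+1^1·-1^0 = +1.
(a,b)_7: α=2, u≡2; β=0, v≡1 (mod 7); (2|7)=+1, (1|7)=+1; sign (−1)^0·+1^0·+1^2 = +1.
(a,b)_29: α=3, u≡21; β=0, v≡6 (mod 29); (21|29)=-1, (6|29)=+1; sign (−1)^0·-1^0·+1^3 = +1.
(a,b)_13: α=1, u≡11; β=0, v≡5 (mod 13); (11|13)=-1, (5|13)=-1; sign (−1)^0·-1^0·-1^1 = -1.
(a,b)_37: α=-2, u≡16; β=0, v≡13 (mod 37); (16|37)=+1, (13|37)=-1; sign (−1)^0·+1^0·-1^-2 = +1.
(a,b)_∞: sgn(-4147)=−, sgn(-1763)=−, so -1.
(a,b)_2: α=-2, β=0; u≡5, v≡5 (mod 8); ε(u)ε(v)=0·0, αω(v)=-2·1, βω(u)=0·1; sum ≡ 0  ⇒  +1.
|Ram(-4147, -1763)| = 4, even; anisotropic at {11, 13, 41, ∞}.

[11, 13, 41, inf]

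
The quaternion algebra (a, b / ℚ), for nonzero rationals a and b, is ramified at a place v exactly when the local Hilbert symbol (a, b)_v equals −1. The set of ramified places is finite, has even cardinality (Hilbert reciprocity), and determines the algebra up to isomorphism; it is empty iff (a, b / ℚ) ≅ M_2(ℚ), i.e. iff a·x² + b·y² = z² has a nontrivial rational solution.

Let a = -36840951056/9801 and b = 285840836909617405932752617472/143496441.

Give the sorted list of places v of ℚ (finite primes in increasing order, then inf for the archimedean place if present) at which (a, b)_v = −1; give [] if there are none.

[7, 13, 17, 23, 29, 31]

(a, b) ≡ (-130169, 46750697) mod (ℚ^×)²; places V = {2, 3, 7, 11, 13, 17, 19, 23, 29, 31, ∞}.
(a,b)_7: α=2, u≡3; β=1, v≡3 (mod 7); (3|7)=-1, (3|7)=-1; sign (−1)^0·-1^1·-1^2 = -1.
(a,b)_31: α=1, u≡23; β=3, v≡15 (mod 31); (23|31)=-1, (15|31)=-1; sign (−1)^1·-1^3·-1^1 = -1.
(a,b)_3: α=-4, u≡1; β=-4, v≡2 (mod 3); (1|3)=+1, (2|3)=-1; sign (−1)^0·+1^-4·-1^-4 = +1.
(a,b)_19: α=3, u≡12; β=7, v≡17 (mod 19); (12|19)=-1, (17|19)=+1; sign (−1)^1·-1^7·+1^3 = +1.
(a,b)_2: α=4, β=14; u≡7, v≡1 (mod 8); ε(u)ε(v)=1·0, αω(v)=4·0, βω(u)=14·0; sum ≡ 0  ⇒  +1.
(a,b)_29: α=0, u≡18; β=1, v≡17 (mod 29); (18|29)=-1, (17|29)=-1; sign (−1)^0·-1^1·-1^0 = -1.
(a,b)_17: α=1, u≡7; β=3, v≡8 (mod 17); (7|17)=-1, (8|17)=+1; sign (−1)^0·-1^3·+1^1 = -1.
(a,b)_∞: sgn(-130169)=−, sgn(46750697)=+, so +1.
(a,b)_11: α=-2, u≡9; β=-6, v≡9 (mod 11); (9|11)=+1, (9|11)=+1; sign (−1)^0·+1^-6·+1^-2 = +1.
(a,b)_13: α=1, u≡3; β=4, v≡2 (mod 13); (3|13)=+1, (2|13)=-1; sign (−1)^0·+1^4·-1^1 = -1.
(a,b)_23: α=0, u≡10; β=1, v≡19 (mod 23); (10|23)=-1, (19|23)=-1; sign (−1)^0·-1^1·-1^0 = -1.
|Ram(-130169, 46750697)| = 6, even; anisotropic at {7, 13, 17, 23, 29, 31}.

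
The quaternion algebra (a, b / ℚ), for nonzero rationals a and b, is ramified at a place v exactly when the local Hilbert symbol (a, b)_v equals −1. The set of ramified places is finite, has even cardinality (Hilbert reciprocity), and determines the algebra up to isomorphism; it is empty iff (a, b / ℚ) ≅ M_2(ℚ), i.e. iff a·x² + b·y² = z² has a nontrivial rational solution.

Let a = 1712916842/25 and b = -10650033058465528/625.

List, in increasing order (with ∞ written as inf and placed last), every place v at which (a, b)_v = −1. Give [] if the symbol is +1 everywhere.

[2, 19]

Mod squares: a ≡ 5642, b ≡ -1102. Check v ∈ {∞, 2, 5, 7, 13, 19, 29, 31}.
v=29: a=29^2·(≡6), b=29^3·(≡13) mod 29; (6|29)=+1, (13|29)=+1; (−1)^{2·3·14}·(+1)^3·(+1)^2 = +1.
v=7: a=7^1·(≡1), b=7^2·(≡1) mod 7; (1|7)=+1, (1|7)=+1; (−1)^{1·2·3}·(+1)^2·(+1)^1 = +1.
v=∞: 5642 > 0 and -1102 < 0  ⇒  (a,b)_∞ = +1.
v=19: a=19^2·(≡15), b=19^3·(≡12) mod 19; (15|19)=-1, (12|19)=-1; (−1)^{2·3·9}·(-1)^3·(-1)^2 = -1.
v=31: a=31^1·(≡12), b=31^2·(≡19) mod 31; (12|31)=-1, (19|31)=+1; (−1)^{1·2·15}·(-1)^2·(+1)^1 = +1.
v=13: a=13^1·(≡5), b=13^2·(≡3) mod 13; (5|13)=-1, (3|13)=+1; (−1)^{1·2·6}·(-1)^2·(+1)^1 = +1.
v=5: a=5^-2·(≡2), b=5^-4·(≡2) mod 5; (2|5)=-1, (2|5)=-1; (−1)^{-2·-4·2}·(-1)^-4·(-1)^-2 = +1.
v=2: v_2(a)=1, v_2(b)=3; units ≡ 5, 1 (mod 8); ε·ε+αω+βω = 0·0+1·0+3·1 ≡ 1  ⇒  (a,b)_2 = -1.
(5642, -1102 / ℚ) ramifies at {2, 19}: a division algebra.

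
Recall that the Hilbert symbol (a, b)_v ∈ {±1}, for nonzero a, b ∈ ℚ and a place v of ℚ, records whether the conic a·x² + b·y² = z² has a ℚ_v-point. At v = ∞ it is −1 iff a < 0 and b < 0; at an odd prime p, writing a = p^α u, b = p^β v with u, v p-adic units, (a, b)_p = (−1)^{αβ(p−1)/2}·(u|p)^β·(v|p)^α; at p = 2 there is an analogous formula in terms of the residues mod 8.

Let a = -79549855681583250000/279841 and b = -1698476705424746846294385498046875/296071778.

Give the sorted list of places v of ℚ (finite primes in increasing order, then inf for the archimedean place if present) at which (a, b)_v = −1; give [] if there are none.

[2, 3, 13, inf]

(a, b) ≡ (-34357, -2886) mod (ℚ^×)²; places V = {2, 3, 5, 7, 13, 17, 23, 37, 43, 47, ∞}.
(a,b)_37: α=2, u≡4; β=3, v≡12 (mod 37); (4|37)=+1, (12|37)=+1; sign (−1)^0·+1^3·+1^2 = +1.
(a,b)_23: α=-4, u≡15; β=-6, v≡13 (mod 23); (15|23)=-1, (13|23)=+1; sign (−1)^0·-1^-6·+1^-4 = +1.
(a,b)_7: α=0, u≡6; β=2, v≡6 (mod 7); (6|7)=-1, (6|7)=-1; sign (−1)^0·-1^2·-1^0 = +1.
(a,b)_∞: sgn(-34357)=−, sgn(-2886)=−, so -1.
(a,b)_5: α=6, u≡2; β=12, v≡4 (mod 5); (2|5)=-1, (4|5)=+1; sign (−1)^0·-1^12·+1^6 = +1.
(a,b)_3: α=4, u≡2; β=7, v≡1 (mod 3); (2|3)=-1, (1|3)=+1; sign (−1)^0·-1^7·+1^4 = -1.
(a,b)_2: α=4, β=-1; u≡3, v≡5 (mod 8); ε(u)ε(v)=1·0, αω(v)=4·1, βω(u)=-1·1; sum ≡ 1  ⇒  -1.
(a,b)_13: α=0, u≡5; β=1, v≡4 (mod 13); (5|13)=-1, (4|13)=+1; sign (−1)^0·-1^1·+1^0 = -1.
(a,b)_17: α=5, u≡2; β=6, v≡4 (mod 17); (2|17)=+1, (4|17)=+1; sign (−1)^0·+1^6·+1^5 = +1.
(a,b)_43: α=1, u≡22; β=2, v≡31 (mod 43); (22|43)=-1, (31|43)=+1; sign (−1)^0·-1^2·+1^1 = +1.
(a,b)_47: α=1, u≡17; β=2, v≡4 (mod 47); (17|47)=+1, (4|47)=+1; sign (−1)^0·+1^2·+1^1 = +1.
(-34357, -2886 / ℚ) ramifies at {2, 3, 13, ∞}: a division algebra.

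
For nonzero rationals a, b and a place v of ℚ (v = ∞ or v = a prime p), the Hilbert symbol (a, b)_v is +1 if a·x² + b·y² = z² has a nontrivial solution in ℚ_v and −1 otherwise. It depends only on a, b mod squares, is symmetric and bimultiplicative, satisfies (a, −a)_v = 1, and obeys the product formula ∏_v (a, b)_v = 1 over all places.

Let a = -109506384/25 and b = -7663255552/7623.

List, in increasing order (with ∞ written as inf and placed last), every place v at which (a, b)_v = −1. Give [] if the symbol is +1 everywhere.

[3, 7, 13, 23, 41, inf]

(a, b) ≡ (-760461, -204631) mod (ℚ^×)²; places V = {2, 3, 5, 7, 11, 13, 17, 23, 31, 37, 41, ∞}.
(a,b)_5: α=-2, u≡1; β=0, v≡1 (mod 5); (1|5)=+1, (1|5)=+1; sign (−1)^0·+1^0·+1^-2 = +1.
(a,b)_37: α=1, u≡31; β=0, v≡3 (mod 37); (31|37)=-1, (3|37)=+1; sign (−1)^0·-1^0·+1^1 = +1.
(a,b)_17: α=1, u≡11; β=0, v≡4 (mod 17); (11|17)=-1, (4|17)=+1; sign (−1)^0·-1^0·+1^1 = +1.
(a,b)_2: α=4, β=18; u≡3, v≡1 (mod 8); ε(u)ε(v)=1·0, αω(v)=4·0, βω(u)=18·1; sum ≡ 0  ⇒  +1.
(a,b)_11: α=0, u≡8; β=-2, v≡6 (mod 11); (8|11)=-1, (6|11)=-1; sign (−1)^0·-1^-2·-1^0 = +1.
(a,b)_41: α=0, u≡19; β=1, v≡15 (mod 41); (19|41)=-1, (15|41)=-1; sign (−1)^0·-1^1·-1^0 = -1.
(a,b)_3: α=3, u≡1; β=-2, v≡2 (mod 3); (1|3)=+1, (2|3)=-1; sign (−1)^0·+1^-2·-1^3 = -1.
(a,b)_13: α=1, u≡10; β=0, v≡7 (mod 13); (10|13)=+1, (7|13)=-1; sign (−1)^0·+1^0·-1^1 = -1.
(a,b)_7: α=0, u≡5; β=-1, v≡5 (mod 7); (5|7)=-1, (5|7)=-1; sign (−1)^0·-1^-1·-1^0 = -1.
(a,b)_31: α=1, u≡23; β=1, v≡14 (mod 31); (23|31)=-1, (14|31)=+1; sign (−1)^1·-1^1·+1^1 = +1.
(a,b)_∞: sgn(-760461)=−, sgn(-204631)=−, so -1.
(a,b)_23: α=0, u≡10; β=1, v≡6 (mod 23); (10|23)=-1, (6|23)=+1; sign (−1)^0·-1^1·+1^0 = -1.
|Ram(-760461, -204631)| = 6, even; anisotropic at {3, 7, 13, 23, 41, ∞}.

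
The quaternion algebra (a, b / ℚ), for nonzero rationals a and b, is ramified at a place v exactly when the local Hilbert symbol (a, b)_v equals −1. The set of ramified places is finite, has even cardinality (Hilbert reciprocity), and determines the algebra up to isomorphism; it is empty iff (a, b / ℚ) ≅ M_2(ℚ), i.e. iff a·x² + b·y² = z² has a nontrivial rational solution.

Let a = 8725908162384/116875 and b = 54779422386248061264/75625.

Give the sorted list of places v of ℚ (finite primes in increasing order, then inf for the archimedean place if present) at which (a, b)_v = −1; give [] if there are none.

Mod squares: a ≡ 110143, b ≡ 69. Check v ∈ {∞, 2, 3, 5, 7, 11, 17, 19, 23, 29, 31}.
v=23: a=23^2·(≡20), b=23^3·(≡4) mod 23; (20|23)=-1, (4|23)=+1; (−1)^{2·3·11}·(-1)^3·(+1)^2 = -1.
v=3: a=3^6·(≡1), b=3^9·(≡2) mod 3; (1|3)=+1, (2|3)=-1; (−1)^{6·9·1}·(+1)^9·(-1)^6 = +1.
v=17: a=17^-1·(≡13), b=17^0·(≡8) mod 17; (13|17)=+1, (8|17)=+1; (−1)^{-1·0·8}·(+1)^0·(+1)^-1 = +1.
v=29: a=29^0·(≡22), b=29^2·(≡27) mod 29; (22|29)=+1, (27|29)=-1; (−1)^{0·2·14}·(+1)^2·(-1)^0 = +1.
v=∞: 110143 > 0 and 69 > 0  ⇒  (a,b)_∞ = +1.
v=31: a=31^1·(≡8), b=31^2·(≡14) mod 31; (8|31)=+1, (14|31)=+1; (−1)^{1·2·15}·(+1)^2·(+1)^1 = +1.
v=5: a=5^-4·(≡2), b=5^-4·(≡4) mod 5; (2|5)=-1, (4|5)=+1; (−1)^{-4·-4·2}·(-1)^-4·(+1)^-4 = +1.
v=11: a=11^-1·(≡5), b=11^-2·(≡9) mod 11; (5|11)=+1, (9|11)=+1; (−1)^{-1·-2·5}·(+1)^-2·(+1)^-1 = +1.
v=2: v_2(a)=4, v_2(b)=4; units ≡ 7, 5 (mod 8); ε·ε+αω+βω = 1·0+4·1+4·0 ≡ 0  ⇒  (a,b)_2 = +1.
v=19: a=19^1·(≡8), b=19^2·(≡14) mod 19; (8|19)=-1, (14|19)=-1; (−1)^{1·2·9}·(-1)^2·(-1)^1 = -1.
v=7: a=7^4·(≡5), b=7^2·(≡3) mod 7; (5|7)=-1, (3|7)=-1; (−1)^{4·2·3}·(-1)^2·(-1)^4 = +1.
Ram(110143, 69) = {19, 23}; no ℚ_19-point on the conic.

[19, 23]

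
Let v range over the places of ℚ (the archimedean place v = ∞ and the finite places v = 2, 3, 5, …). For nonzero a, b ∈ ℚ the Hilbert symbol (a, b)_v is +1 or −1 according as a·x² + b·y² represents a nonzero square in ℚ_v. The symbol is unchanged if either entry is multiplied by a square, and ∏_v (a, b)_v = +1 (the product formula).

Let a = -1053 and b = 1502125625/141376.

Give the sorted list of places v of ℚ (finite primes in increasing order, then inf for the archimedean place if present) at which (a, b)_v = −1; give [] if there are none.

[]

(a, b) ≡ (-13, 1001) mod (ℚ^×)²; places V = {2, 3, 5, 7, 11, 13, 47, ∞}.
(a,b)_∞: sgn(-13)=−, sgn(1001)=+, so +1.
(a,b)_3: α=4, u≡2; β=0, v≡2 (mod 3); (2|3)=-1, (2|3)=-1; sign (−1)^0·-1^0·-1^4 = +1.
(a,b)_13: α=1, u≡10; β=1, v≡4 (mod 13); (10|13)=+1, (4|13)=+1; sign (−1)^0·+1^1·+1^1 = +1.
(a,b)_11: α=0, u≡3; β=1, v≡1 (mod 11); (3|11)=+1, (1|11)=+1; sign (−1)^0·+1^1·+1^0 = +1.
(a,b)_47: α=0, u≡28; β=-2, v≡24 (mod 47); (28|47)=+1, (24|47)=+1; sign (−1)^0·+1^-2·+1^0 = +1.
(a,b)_2: α=0, β=-6; u≡3, v≡1 (mod 8); ε(u)ε(v)=1·0, αω(v)=0·0, βω(u)=-6·1; sum ≡ 0  ⇒  +1.
(a,b)_7: α=0, u≡4; β=5, v≡5 (mod 7); (4|7)=+1, (5|7)=-1; sign (−1)^0·+1^5·-1^0 = +1.
(a,b)_5: α=0, u≡2; β=4, v≡1 (mod 5); (2|5)=-1, (1|5)=+1; sign (−1)^0·-1^4·+1^0 = +1.
Every local symbol is +1, so the conic -13·x² + 1001·y² = z² has ℚ_v-points for all v and hence a ℚ-point; (a, b / ℚ) ≅ M_2(ℚ).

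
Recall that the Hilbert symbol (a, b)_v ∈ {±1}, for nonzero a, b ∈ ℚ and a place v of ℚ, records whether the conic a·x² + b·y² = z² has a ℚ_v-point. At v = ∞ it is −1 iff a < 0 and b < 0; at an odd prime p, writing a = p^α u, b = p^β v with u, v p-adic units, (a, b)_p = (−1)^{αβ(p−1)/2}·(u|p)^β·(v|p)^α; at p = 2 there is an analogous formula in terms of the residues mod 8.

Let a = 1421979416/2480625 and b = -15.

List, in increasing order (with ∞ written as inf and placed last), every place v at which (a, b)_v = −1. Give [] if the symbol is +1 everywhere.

[3, 13]

(a, b) ≡ (10166, -15) mod (ℚ^×)²; places V = {2, 3, 5, 7, 11, 13, 17, 23, ∞}.
(a,b)_2: α=3, β=0; u≡3, v≡1 (mod 8); ε(u)ε(v)=1·0, αω(v)=3·0, βω(u)=0·1; sum ≡ 0  ⇒  +1.
(a,b)_7: α=-2, u≡4; β=0, v≡6 (mod 7); (4|7)=+1, (6|7)=-1; sign (−1)^0·+1^0·-1^-2 = +1.
(a,b)_23: α=1, u≡7; β=0, v≡8 (mod 23); (7|23)=-1, (8|23)=+1; sign (−1)^0·-1^0·+1^1 = +1.
(a,b)_17: α=3, u≡12; β=0, v≡2 (mod 17); (12|17)=-1, (2|17)=+1; sign (−1)^0·-1^0·+1^3 = +1.
(a,b)_5: α=-4, u≡4; β=1, v≡2 (mod 5); (4|5)=+1, (2|5)=-1; sign (−1)^0·+1^1·-1^-4 = +1.
(a,b)_3: α=-4, u≡2; β=1, v≡1 (mod 3); (2|3)=-1, (1|3)=+1; sign (−1)^0·-1^1·+1^-4 = -1.
(a,b)_13: α=1, u≡11; β=0, v≡11 (mod 13); (11|13)=-1, (11|13)=-1; sign (−1)^0·-1^0·-1^1 = -1.
(a,b)_11: α=2, u≡6; β=0, v≡7 (mod 11); (6|11)=-1, (7|11)=-1; sign (−1)^0·-1^0·-1^2 = +1.
(a,b)_∞: sgn(10166)=+, sgn(-15)=−, so +1.
|Ram(10166, -15)| = 2, even; anisotropic at {3, 13}.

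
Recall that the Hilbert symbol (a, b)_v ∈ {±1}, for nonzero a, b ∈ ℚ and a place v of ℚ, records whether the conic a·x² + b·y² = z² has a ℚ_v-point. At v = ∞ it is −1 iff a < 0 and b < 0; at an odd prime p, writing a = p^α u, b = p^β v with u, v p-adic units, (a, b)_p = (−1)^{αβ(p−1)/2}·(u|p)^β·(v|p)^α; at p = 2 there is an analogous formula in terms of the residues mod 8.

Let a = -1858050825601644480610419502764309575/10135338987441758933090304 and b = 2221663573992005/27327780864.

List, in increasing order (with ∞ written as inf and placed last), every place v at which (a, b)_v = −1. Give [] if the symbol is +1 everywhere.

[2, 3, 5, 11]

(a, b) ≡ (-2002, 30) mod (ℚ^×)²; places V = {2, 3, 5, 7, 11, 13, 17, 19, 23, 29, 37, ∞}.
(a,b)_5: α=2, u≡3; β=1, v≡4 (mod 5); (3|5)=-1, (4|5)=+1; sign (−1)^0·-1^1·+1^2 = -1.
(a,b)_23: α=6, u≡10; β=2, v≡20 (mod 23); (10|23)=-1, (20|23)=-1; sign (−1)^0·-1^2·-1^6 = +1.
(a,b)_19: α=-4, u≡18; β=-2, v≡6 (mod 19); (18|19)=-1, (6|19)=+1; sign (−1)^0·-1^-2·+1^-4 = +1.
(a,b)_3: α=-10, u≡2; β=-3, v≡1 (mod 3); (2|3)=-1, (1|3)=+1; sign (−1)^0·-1^-3·+1^-10 = -1.
(a,b)_11: α=5, u≡3; β=2, v≡10 (mod 11); (3|11)=+1, (10|11)=-1; sign (−1)^0·+1^2·-1^5 = -1.
(a,b)_29: α=6, u≡24; β=2, v≡24 (mod 29); (24|29)=+1, (24|29)=+1; sign (−1)^0·+1^2·+1^6 = +1.
(a,b)_7: α=-1, u≡4; β=0, v≡4 (mod 7); (4|7)=+1, (4|7)=+1; sign (−1)^0·+1^0·+1^-1 = +1.
(a,b)_17: α=4, u≡13; β=2, v≡1 (mod 17); (13|17)=+1, (1|17)=+1; sign (−1)^0·+1^2·+1^4 = +1.
(a,b)_∞: sgn(-2002)=−, sgn(30)=+, so +1.
(a,b)_37: α=-2, u≡11; β=-2, v≡36 (mod 37); (11|37)=+1, (36|37)=+1; sign (−1)^0·+1^-2·+1^-2 = +1.
(a,b)_2: α=-37, β=-11; u≡7, v≡7 (mod 8); ε(u)ε(v)=1·1, αω(v)=-37·0, βω(u)=-11·0; sum ≡ 1  ⇒  -1.
(a,b)_13: α=7, u≡6; β=4, v≡9 (mod 13); (6|13)=-1, (9|13)=+1; sign (−1)^0·-1^4·+1^7 = +1.
|Ram(-2002, 30)| = 4, even; anisotropic at {2, 3, 5, 11}.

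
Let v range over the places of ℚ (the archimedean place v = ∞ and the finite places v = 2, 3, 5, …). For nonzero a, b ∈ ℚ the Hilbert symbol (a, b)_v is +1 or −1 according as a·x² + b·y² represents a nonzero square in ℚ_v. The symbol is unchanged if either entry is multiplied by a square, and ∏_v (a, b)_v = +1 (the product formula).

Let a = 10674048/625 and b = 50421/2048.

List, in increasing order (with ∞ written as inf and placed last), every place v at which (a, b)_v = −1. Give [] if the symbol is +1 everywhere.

[2, 7]

(a, b) ≡ (462, 42) mod (ℚ^×)²; places V = {2, 3, 5, 7, 11, 19, ∞}.
(a,b)_3: α=1, u≡1; β=1, v≡2 (mod 3); (1|3)=+1, (2|3)=-1; sign (−1)^1·+1^1·-1^1 = +1.
(a,b)_5: α=-4, u≡3; β=0, v≡2 (mod 5); (3|5)=-1, (2|5)=-1; sign (−1)^0·-1^0·-1^-4 = +1.
(a,b)_11: α=1, u≡4; β=0, v≡4 (mod 11); (4|11)=+1, (4|11)=+1; sign (−1)^0·+1^0·+1^1 = +1.
(a,b)_2: α=7, β=-11; u≡7, v≡5 (mod 8); ε(u)ε(v)=1·0, αω(v)=7·1, βω(u)=-11·0; sum ≡ 1  ⇒  -1.
(a,b)_∞: sgn(462)=+, sgn(42)=+, so +1.
(a,b)_7: α=1, u≡6; β=5, v≡6 (mod 7); (6|7)=-1, (6|7)=-1; sign (−1)^1·-1^5·-1^1 = -1.
(a,b)_19: α=2, u≡17; β=0, v≡6 (mod 19); (17|19)=+1, (6|19)=+1; sign (−1)^0·+1^0·+1^2 = +1.
|Ram(462, 42)| = 2, even; anisotropic at {2, 7}.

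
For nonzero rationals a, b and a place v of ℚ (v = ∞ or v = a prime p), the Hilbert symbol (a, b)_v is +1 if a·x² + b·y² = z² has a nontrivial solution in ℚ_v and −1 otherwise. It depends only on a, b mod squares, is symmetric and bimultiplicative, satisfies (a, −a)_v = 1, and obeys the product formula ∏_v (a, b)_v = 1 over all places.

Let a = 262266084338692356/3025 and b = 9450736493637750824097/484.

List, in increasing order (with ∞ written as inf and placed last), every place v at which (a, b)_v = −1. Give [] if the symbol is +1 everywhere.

[13, 29]

(a, b) ≡ (481, 2697) mod (ℚ^×)²; places V = {2, 3, 5, 11, 13, 29, 31, 37, ∞}.
(a,b)_11: α=-2, u≡7; β=-2, v≡6 (mod 11); (7|11)=-1, (6|11)=-1; sign (−1)^0·-1^-2·-1^-2 = +1.
(a,b)_37: α=3, u≡2; β=4, v≡21 (mod 37); (2|37)=-1, (21|37)=+1; sign (−1)^0·-1^4·+1^3 = +1.
(a,b)_31: α=2, u≡19; β=3, v≡14 (mod 31); (19|31)=+1, (14|31)=+1; sign (−1)^0·+1^3·+1^2 = +1.
(a,b)_3: α=6, u≡1; β=5, v≡2 (mod 3); (1|3)=+1, (2|3)=-1; sign (−1)^0·+1^5·-1^6 = +1.
(a,b)_∞: sgn(481)=+, sgn(2697)=+, so +1.
(a,b)_2: α=2, β=-2; u≡1, v≡1 (mod 8); ε(u)ε(v)=0·0, αω(v)=2·0, βω(u)=-2·0; sum ≡ 0  ⇒  +1.
(a,b)_29: α=2, u≡8; β=3, v≡16 (mod 29); (8|29)=-1, (16|29)=+1; sign (−1)^0·-1^3·+1^2 = -1.
(a,b)_13: α=3, u≡6; β=4, v≡7 (mod 13); (6|13)=-1, (7|13)=-1; sign (−1)^0·-1^4·-1^3 = -1.
(a,b)_5: α=-2, u≡1; β=0, v≡3 (mod 5); (1|5)=+1, (3|5)=-1; sign (−1)^0·+1^0·-1^-2 = +1.
Ram(481, 2697) = {13, 29}; no ℚ_13-point on the conic.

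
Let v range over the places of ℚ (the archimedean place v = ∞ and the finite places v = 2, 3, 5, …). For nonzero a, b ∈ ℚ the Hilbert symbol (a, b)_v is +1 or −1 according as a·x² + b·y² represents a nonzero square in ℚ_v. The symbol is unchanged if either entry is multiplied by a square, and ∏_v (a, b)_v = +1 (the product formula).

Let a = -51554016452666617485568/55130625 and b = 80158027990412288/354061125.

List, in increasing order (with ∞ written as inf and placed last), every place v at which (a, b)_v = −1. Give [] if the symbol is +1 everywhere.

[2, 5, 19, 29]

Mod squares: a ≡ -12673, b ≡ 1015. Check v ∈ {∞, 2, 3, 5, 7, 11, 17, 19, 23, 29}.
v=7: a=7^6·(≡1), b=7^5·(≡5) mod 7; (1|7)=+1, (5|7)=-1; (−1)^{6·5·3}·(+1)^5·(-1)^6 = +1.
v=19: a=19^3·(≡6), b=19^2·(≡13) mod 19; (6|19)=+1, (13|19)=-1; (−1)^{3·2·9}·(+1)^2·(-1)^3 = -1.
v=5: a=5^-4·(≡3), b=5^-3·(≡2) mod 5; (3|5)=-1, (2|5)=-1; (−1)^{-4·-3·2}·(-1)^-3·(-1)^-4 = -1.
v=∞: -12673 < 0 and 1015 > 0  ⇒  (a,b)_∞ = +1.
v=17: a=17^0·(≡8), b=17^-2·(≡10) mod 17; (8|17)=+1, (10|17)=-1; (−1)^{0·-2·8}·(+1)^-2·(-1)^0 = +1.
v=11: a=11^-2·(≡10), b=11^-2·(≡1) mod 11; (10|11)=-1, (1|11)=+1; (−1)^{-2·-2·5}·(-1)^-2·(+1)^-2 = +1.
v=2: v_2(a)=8, v_2(b)=10; units ≡ 7, 7 (mod 8); ε·ε+αω+βω = 1·1+8·0+10·0 ≡ 1  ⇒  (a,b)_2 = -1.
v=29: a=29^5·(≡14), b=29^3·(≡6) mod 29; (14|29)=-1, (6|29)=+1; (−1)^{5·3·14}·(-1)^3·(+1)^5 = -1.
v=23: a=23^3·(≡4), b=23^2·(≡18) mod 23; (4|23)=+1, (18|23)=+1; (−1)^{3·2·11}·(+1)^2·(+1)^3 = +1.
v=3: a=3^-6·(≡2), b=3^-4·(≡1) mod 3; (2|3)=-1, (1|3)=+1; (−1)^{-6·-4·1}·(-1)^-4·(+1)^-6 = +1.
Ram(-12673, 1015) = {2, 5, 19, 29}; no ℚ_2-point on the conic.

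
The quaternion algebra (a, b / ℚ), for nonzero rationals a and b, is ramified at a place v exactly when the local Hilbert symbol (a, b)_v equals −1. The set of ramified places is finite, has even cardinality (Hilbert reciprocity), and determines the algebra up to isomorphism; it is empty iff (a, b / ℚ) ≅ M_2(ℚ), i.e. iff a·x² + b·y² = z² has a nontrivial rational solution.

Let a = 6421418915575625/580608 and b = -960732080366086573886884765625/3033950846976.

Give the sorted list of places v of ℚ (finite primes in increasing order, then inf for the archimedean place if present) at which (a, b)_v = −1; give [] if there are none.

[2, 7, 13, 29, 37, 41]

(a, b) ≡ (1839383, -1073) mod (ℚ^×)²; places V = {2, 3, 5, 7, 13, 17, 29, 37, 41, ∞}.
(a,b)_37: α=2, u≡22; β=3, v≡18 (mod 37); (22|37)=-1, (18|37)=-1; sign (−1)^0·-1^3·-1^2 = -1.
(a,b)_∞: sgn(1839383)=+, sgn(-1073)=−, so +1.
(a,b)_29: α=1, u≡4; β=1, v≡17 (mod 29); (4|29)=+1, (17|29)=-1; sign (−1)^0·+1^1·-1^1 = -1.
(a,b)_41: α=1, u≡31; β=2, v≡28 (mod 41); (31|41)=+1, (28|41)=-1; sign (−1)^0·+1^2·-1^1 = -1.
(a,b)_5: α=4, u≡2; β=10, v≡3 (mod 5); (2|5)=-1, (3|5)=-1; sign (−1)^0·-1^10·-1^4 = +1.
(a,b)_3: α=-4, u≡2; β=-10, v≡1 (mod 3); (2|3)=-1, (1|3)=+1; sign (−1)^0·-1^-10·+1^-4 = +1.
(a,b)_2: α=-10, β=-20; u≡7, v≡7 (mod 8); ε(u)ε(v)=1·1, αω(v)=-10·0, βω(u)=-20·0; sum ≡ 1  ⇒  -1.
(a,b)_7: α=-1, u≡3; β=-2, v≡5 (mod 7); (3|7)=-1, (5|7)=-1; sign (−1)^0·-1^-2·-1^-1 = -1.
(a,b)_13: α=5, u≡9; β=10, v≡5 (mod 13); (9|13)=+1, (5|13)=-1; sign (−1)^0·+1^10·-1^5 = -1.
(a,b)_17: α=1, u≡11; β=2, v≡1 (mod 17); (11|17)=-1, (1|17)=+1; sign (−1)^0·-1^2·+1^1 = +1.
(1839383, -1073 / ℚ) ramifies at {2, 7, 13, 29, 37, 41}: a division algebra.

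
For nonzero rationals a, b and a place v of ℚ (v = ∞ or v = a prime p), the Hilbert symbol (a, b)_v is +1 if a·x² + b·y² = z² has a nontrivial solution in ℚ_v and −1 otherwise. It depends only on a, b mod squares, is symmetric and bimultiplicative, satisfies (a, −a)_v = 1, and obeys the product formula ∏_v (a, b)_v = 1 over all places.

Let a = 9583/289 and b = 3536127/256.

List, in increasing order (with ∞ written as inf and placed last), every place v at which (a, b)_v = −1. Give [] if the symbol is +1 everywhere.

[2, 41]

Mod squares: a ≡ 7, b ≡ 287. Check v ∈ {∞, 2, 3, 7, 17, 37, 41}.
v=37: a=37^2·(≡36), b=37^2·(≡27) mod 37; (36|37)=+1, (27|37)=+1; (−1)^{2·2·18}·(+1)^2·(+1)^2 = +1.
v=41: a=41^0·(≡15), b=41^1·(≡27) mod 41; (15|41)=-1, (27|41)=-1; (−1)^{0·1·20}·(-1)^1·(-1)^0 = -1.
v=3: a=3^0·(≡1), b=3^2·(≡2) mod 3; (1|3)=+1, (2|3)=-1; (−1)^{0·2·1}·(+1)^2·(-1)^0 = +1.
v=7: a=7^1·(≡2), b=7^1·(≡5) mod 7; (2|7)=+1, (5|7)=-1; (−1)^{1·1·3}·(+1)^1·(-1)^1 = +1.
v=∞: 7 > 0 and 287 > 0  ⇒  (a,b)_∞ = +1.
v=17: a=17^-2·(≡12), b=17^0·(≡8) mod 17; (12|17)=-1, (8|17)=+1; (−1)^{-2·0·8}·(-1)^0·(+1)^-2 = +1.
v=2: v_2(a)=0, v_2(b)=-8; units ≡ 7, 7 (mod 8); ε·ε+αω+βω = 1·1+0·0+-8·0 ≡ 1  ⇒  (a,b)_2 = -1.
Ram(7, 287) = {2, 41}; no ℚ_2-point on the conic.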